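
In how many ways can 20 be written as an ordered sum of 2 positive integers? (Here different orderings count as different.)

19

Equivalently, choose which 1 of the 19 gaps become plus signs: C(19,1) = 19.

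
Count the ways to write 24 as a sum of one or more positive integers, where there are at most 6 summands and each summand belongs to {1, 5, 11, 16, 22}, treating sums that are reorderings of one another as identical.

4

They are:
22, 1, 1
16, 5, 1, 1, 1
11, 11, 1, 1
11, 5, 5, 1, 1, 1
That's 4 in total.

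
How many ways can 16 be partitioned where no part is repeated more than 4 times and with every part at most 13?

160

Systematic enumeration (by largest part, then next-largest, …) yields 160.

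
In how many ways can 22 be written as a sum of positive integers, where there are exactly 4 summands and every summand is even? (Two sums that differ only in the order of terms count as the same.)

11

Listing the qualifying partitions of 22:
16,2,2,2
14,4,2,2
12,6,2,2
12,4,4,2
10,8,2,2
10,6,4,2
10,4,4,4
8,8,4,2
8,6,6,2
8,6,4,4
6,6,6,4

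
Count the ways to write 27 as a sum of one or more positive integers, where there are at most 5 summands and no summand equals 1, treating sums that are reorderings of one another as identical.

274

A full systematic count gives 274.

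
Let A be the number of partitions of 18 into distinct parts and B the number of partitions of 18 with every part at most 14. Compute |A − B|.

332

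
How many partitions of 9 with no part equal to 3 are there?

The partitions of 9 that satisfy the conditions:
9
8,1
7,2
7,1,1
6,2,1
6,1,1,1
5,4
5,2,2
5,2,1,1
5,1,1,1,1
4,4,1
4,2,2,1
4,2,1,1,1
4,1,1,1,1,1
2,2,2,2,1
2,2,2,1,1,1
2,2,1,1,1,1,1
2,1,1,1,1,1,1,1
1,1,1,1,1,1,1,1,1

19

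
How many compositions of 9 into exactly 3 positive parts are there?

28

By stars and bars with positive parts, the count is C(8,2) = 28.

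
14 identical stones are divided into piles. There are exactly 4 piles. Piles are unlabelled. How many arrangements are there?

23

The partitions of 14 that satisfy the conditions:
11 + 1 + 1 + 1
10 + 2 + 1 + 1
9 + 3 + 1 + 1
9 + 2 + 2 + 1
8 + 4 + 1 + 1
8 + 3 + 2 + 1
8 + 2 + 2 + 2
7 + 5 + 1 + 1
7 + 4 + 2 + 1
7 + 3 + 3 + 1
7 + 3 + 2 + 2
6 + 6 + 1 + 1
6 + 5 + 2 + 1
6 + 4 + 3 + 1
6 + 4 + 2 + 2
6 + 3 + 3 + 2
5 + 5 + 3 + 1
5 + 5 + 2 + 2
5 + 4 + 4 + 1
5 + 4 + 3 + 2
5 + 3 + 3 + 3
4 + 4 + 4 + 2
4 + 4 + 3 + 3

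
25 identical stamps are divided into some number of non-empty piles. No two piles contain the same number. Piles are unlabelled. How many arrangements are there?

A full systematic count gives 142.

142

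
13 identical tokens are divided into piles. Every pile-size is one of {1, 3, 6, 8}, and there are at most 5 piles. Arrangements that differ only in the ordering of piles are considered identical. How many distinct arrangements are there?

They are:
1+1+3+8
1+6+6
1+3+3+6
1+3+3+3+3

4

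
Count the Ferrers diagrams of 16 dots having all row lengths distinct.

32

A partial list (first 12 by largest part):
16
15 + 1
14 + 2
13 + 3
13 + 2 + 1
12 + 4
12 + 3 + 1
11 + 5
11 + 4 + 1
11 + 3 + 2
10 + 6
10 + 5 + 1
…and 20 more, for 32 total.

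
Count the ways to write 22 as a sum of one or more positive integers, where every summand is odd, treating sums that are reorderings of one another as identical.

Direct enumeration gives 89 partitions.

89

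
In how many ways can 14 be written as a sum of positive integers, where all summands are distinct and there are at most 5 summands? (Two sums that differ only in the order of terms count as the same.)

22

Enumerating:
14
13, 1
12, 2
11, 3
11, 2, 1
10, 4
10, 3, 1
9, 5
9, 4, 1
9, 3, 2
8, 6
8, 5, 1
8, 4, 2
8, 3, 2, 1
7, 6, 1
7, 5, 2
7, 4, 3
7, 4, 2, 1
6, 5, 3
6, 5, 2, 1
6, 4, 3, 1
5, 4, 3, 2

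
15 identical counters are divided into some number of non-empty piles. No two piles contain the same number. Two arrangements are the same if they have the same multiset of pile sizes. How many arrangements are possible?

27

There are too many to list fully; the first 12 (by largest part) are:
15
14, 1
13, 2
12, 3
12, 2, 1
11, 4
11, 3, 1
10, 5
10, 4, 1
10, 3, 2
9, 6
9, 5, 1
…and 15 more, for 27 total.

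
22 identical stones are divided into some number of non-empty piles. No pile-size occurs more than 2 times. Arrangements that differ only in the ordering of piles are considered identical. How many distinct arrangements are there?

Counting exhaustively, 297 partitions satisfy the conditions.

297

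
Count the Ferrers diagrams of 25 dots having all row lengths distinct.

142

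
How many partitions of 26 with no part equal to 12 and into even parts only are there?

86

Direct enumeration gives 86 partitions.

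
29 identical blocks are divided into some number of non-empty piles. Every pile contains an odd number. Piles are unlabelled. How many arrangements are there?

A full systematic count gives 256.

256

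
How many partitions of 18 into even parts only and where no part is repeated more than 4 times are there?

The partitions of 18 that satisfy the conditions:
18
16, 2
14, 4
14, 2, 2
12, 6
12, 4, 2
12, 2, 2, 2
10, 8
10, 6, 2
10, 4, 4
10, 4, 2, 2
10, 2, 2, 2, 2
8, 8, 2
8, 6, 4
8, 6, 2, 2
8, 4, 4, 2
8, 4, 2, 2, 2
6, 6, 6
6, 6, 4, 2
6, 6, 2, 2, 2
6, 4, 4, 4
6, 4, 4, 2, 2
6, 4, 2, 2, 2, 2
4, 4, 4, 4, 2
4, 4, 4, 2, 2, 2

25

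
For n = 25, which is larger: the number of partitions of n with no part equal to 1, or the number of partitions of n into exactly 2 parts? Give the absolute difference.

371

Partitions of 25 with no part equal to 1: 383.
Partitions of 25 into exactly 2 parts: 12.
|383 − 12| = 371.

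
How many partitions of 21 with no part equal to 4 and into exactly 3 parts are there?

29

A partial list (first 12 by largest part):
1 + 1 + 19
1 + 2 + 18
1 + 3 + 17
2 + 2 + 17
2 + 3 + 16
1 + 5 + 15
3 + 3 + 15
1 + 6 + 14
2 + 5 + 14
1 + 7 + 13
2 + 6 + 13
3 + 5 + 13
…and 17 more, for 29 total.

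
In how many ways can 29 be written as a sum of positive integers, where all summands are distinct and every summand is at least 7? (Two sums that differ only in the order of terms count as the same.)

Listing the qualifying partitions of 29:
29
22+7
21+8
20+9
19+10
18+11
17+12
16+13
15+14
14+8+7
13+9+7
12+10+7
12+9+8
11+10+8

14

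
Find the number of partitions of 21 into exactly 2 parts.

They are:
1, 20
2, 19
3, 18
4, 17
5, 16
6, 15
7, 14
8, 13
9, 12
10, 11
That's 10 in total.

10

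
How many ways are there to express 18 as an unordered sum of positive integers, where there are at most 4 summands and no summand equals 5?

63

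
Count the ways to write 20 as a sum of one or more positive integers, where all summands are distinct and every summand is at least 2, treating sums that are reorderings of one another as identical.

There are too many to list fully; the first 12 (by largest part) are:
20
2, 18
3, 17
4, 16
5, 15
2, 3, 15
6, 14
2, 4, 14
7, 13
2, 5, 13
3, 4, 13
8, 12
…and 23 more, for 35 total.

35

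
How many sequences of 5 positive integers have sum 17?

1820

Place 4 bars in the 16 internal gaps of a row of 17 dots: C(16,4) = 1820.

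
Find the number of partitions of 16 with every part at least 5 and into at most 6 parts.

6

Enumerating:
16
11+5
10+6
9+7
8+8
6+5+5
Counting gives 6.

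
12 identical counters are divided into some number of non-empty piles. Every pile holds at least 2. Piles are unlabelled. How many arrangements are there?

21

Enumerating:
12
10+2
9+3
8+4
8+2+2
7+5
7+3+2
6+6
6+4+2
6+3+3
6+2+2+2
5+5+2
5+4+3
5+3+2+2
4+4+4
4+4+2+2
4+3+3+2
4+2+2+2+2
3+3+3+3
3+3+2+2+2
2+2+2+2+2+2
That's 21 in total.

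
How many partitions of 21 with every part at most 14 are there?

A full systematic count gives 762.

762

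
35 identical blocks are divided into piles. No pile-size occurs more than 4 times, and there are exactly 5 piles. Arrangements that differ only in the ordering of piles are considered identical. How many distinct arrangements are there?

673

Counting exhaustively, 673 partitions satisfy the conditions.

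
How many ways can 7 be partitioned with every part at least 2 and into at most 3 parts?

4

Listing the qualifying partitions of 7:
7
5, 2
4, 3
3, 2, 2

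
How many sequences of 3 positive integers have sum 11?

Place 2 bars in the 10 internal gaps of a row of 11 dots: C(10,2) = 45.

45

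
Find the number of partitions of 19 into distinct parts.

54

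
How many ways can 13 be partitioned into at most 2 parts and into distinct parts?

7

Enumerating:
13
12,1
11,2
10,3
9,4
8,5
7,6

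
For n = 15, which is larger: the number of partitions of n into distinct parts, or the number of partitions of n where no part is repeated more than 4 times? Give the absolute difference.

Partitions of 15 into distinct parts: 27.
Partitions of 15 where no part is repeated more than 4 times: 127.
|27 − 127| = 100.

100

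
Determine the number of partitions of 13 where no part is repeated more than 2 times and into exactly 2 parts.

6

The partitions of 13 that satisfy the conditions:
1, 12
2, 11
3, 10
4, 9
5, 8
6, 7
That's 6 in total.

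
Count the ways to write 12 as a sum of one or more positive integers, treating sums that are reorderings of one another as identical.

77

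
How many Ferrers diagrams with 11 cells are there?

A partial list (first 12 by largest part):
11
10+1
9+2
9+1+1
8+3
8+2+1
8+1+1+1
7+4
7+3+1
7+2+2
7+2+1+1
7+1+1+1+1
…and 44 more, for 56 total.

56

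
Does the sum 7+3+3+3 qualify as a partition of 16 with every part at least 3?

Yes

The parts sum to 16, and the condition 'every summand is at least 3' holds.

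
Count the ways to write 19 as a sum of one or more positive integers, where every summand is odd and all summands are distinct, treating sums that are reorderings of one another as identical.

6

The partitions of 19 that satisfy the conditions:
19
15 + 3 + 1
13 + 5 + 1
11 + 7 + 1
11 + 5 + 3
9 + 7 + 3
Counting gives 6.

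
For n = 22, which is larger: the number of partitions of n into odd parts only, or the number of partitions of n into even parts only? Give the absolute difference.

Partitions of 22 into odd parts only: 89.
Partitions of 22 into even parts only: 56.
|89 − 56| = 33.

33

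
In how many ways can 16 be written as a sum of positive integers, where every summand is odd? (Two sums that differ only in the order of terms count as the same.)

There are too many to list fully; the first 12 (by largest part) are:
15 + 1
13 + 3
13 + 1 + 1 + 1
11 + 5
11 + 3 + 1 + 1
11 + 1 + 1 + 1 + 1 + 1
9 + 7
9 + 5 + 1 + 1
9 + 3 + 3 + 1
9 + 3 + 1 + 1 + 1 + 1
9 + 1 + 1 + 1 + 1 + 1 + 1 + 1
7 + 7 + 1 + 1
…and 20 more, for 32 total.

32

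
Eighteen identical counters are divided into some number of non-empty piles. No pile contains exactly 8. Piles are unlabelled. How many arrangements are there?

Direct enumeration gives 343 partitions.

343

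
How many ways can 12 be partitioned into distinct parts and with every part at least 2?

The partitions of 12 that satisfy the conditions:
12
10, 2
9, 3
8, 4
7, 5
7, 3, 2
6, 4, 2
5, 4, 3

8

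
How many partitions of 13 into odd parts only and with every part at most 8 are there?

The partitions of 13 that satisfy the conditions:
7+5+1
7+3+3
7+3+1+1+1
7+1+1+1+1+1+1
5+5+3
5+5+1+1+1
5+3+3+1+1
5+3+1+1+1+1+1
5+1+1+1+1+1+1+1+1
3+3+3+3+1
3+3+3+1+1+1+1
3+3+1+1+1+1+1+1+1
3+1+1+1+1+1+1+1+1+1+1
1+1+1+1+1+1+1+1+1+1+1+1+1
Counting gives 14.

14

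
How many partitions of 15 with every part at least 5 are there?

They are:
15
5,10
6,9
7,8
5,5,5
Counting gives 5.

5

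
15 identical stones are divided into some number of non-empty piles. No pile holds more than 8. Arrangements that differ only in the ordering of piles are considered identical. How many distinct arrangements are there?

146

Direct enumeration gives 146 partitions.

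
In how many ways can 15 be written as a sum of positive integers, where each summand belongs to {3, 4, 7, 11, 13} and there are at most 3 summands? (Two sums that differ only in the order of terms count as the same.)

2

The partitions of 15 that satisfy the conditions:
11, 4
7, 4, 4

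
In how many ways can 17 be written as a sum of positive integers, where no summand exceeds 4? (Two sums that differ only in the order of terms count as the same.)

There are 72 such partitions.

72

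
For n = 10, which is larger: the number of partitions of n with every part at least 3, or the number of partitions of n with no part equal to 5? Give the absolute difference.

Partitions of 10 with every part at least 3: 5.
Partitions of 10 with no part equal to 5: 35.
|5 − 35| = 30.

30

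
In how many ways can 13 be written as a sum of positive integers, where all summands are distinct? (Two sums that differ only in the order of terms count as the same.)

Enumerating:
13
1+12
2+11
3+10
1+2+10
4+9
1+3+9
5+8
1+4+8
2+3+8
6+7
1+5+7
2+4+7
1+2+3+7
2+5+6
3+4+6
1+2+4+6
1+3+4+5

18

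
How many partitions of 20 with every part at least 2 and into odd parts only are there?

10

Enumerating:
17, 3
15, 5
13, 7
11, 9
11, 3, 3, 3
9, 5, 3, 3
7, 7, 3, 3
7, 5, 5, 3
5, 5, 5, 5
5, 3, 3, 3, 3, 3
That's 10 in total.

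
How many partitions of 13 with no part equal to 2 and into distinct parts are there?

11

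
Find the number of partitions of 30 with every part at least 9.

11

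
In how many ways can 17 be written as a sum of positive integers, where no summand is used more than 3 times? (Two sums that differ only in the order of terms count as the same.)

166

Direct enumeration gives 166 partitions.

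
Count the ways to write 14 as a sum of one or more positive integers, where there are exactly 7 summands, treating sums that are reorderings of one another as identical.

15

Listing the qualifying partitions of 14:
8,1,1,1,1,1,1
7,2,1,1,1,1,1
6,3,1,1,1,1,1
6,2,2,1,1,1,1
5,4,1,1,1,1,1
5,3,2,1,1,1,1
5,2,2,2,1,1,1
4,4,2,1,1,1,1
4,3,3,1,1,1,1
4,3,2,2,1,1,1
4,2,2,2,2,1,1
3,3,3,2,1,1,1
3,3,2,2,2,1,1
3,2,2,2,2,2,1
2,2,2,2,2,2,2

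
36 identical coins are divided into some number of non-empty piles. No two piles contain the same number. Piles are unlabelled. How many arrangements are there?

668

Counting exhaustively, 668 partitions satisfy the conditions.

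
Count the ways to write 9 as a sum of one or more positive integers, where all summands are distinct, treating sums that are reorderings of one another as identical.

Listing the qualifying partitions of 9:
9
8 + 1
7 + 2
6 + 3
6 + 2 + 1
5 + 4
5 + 3 + 1
4 + 3 + 2
That's 8 in total.

8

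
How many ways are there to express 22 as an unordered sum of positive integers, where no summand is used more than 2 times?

297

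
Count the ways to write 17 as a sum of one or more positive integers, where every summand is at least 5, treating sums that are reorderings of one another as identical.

7

Enumerating:
17
12 + 5
11 + 6
10 + 7
9 + 8
7 + 5 + 5
6 + 6 + 5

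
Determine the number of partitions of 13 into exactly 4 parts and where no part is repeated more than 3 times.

18

Listing the qualifying partitions of 13:
10+1+1+1
9+2+1+1
8+3+1+1
8+2+2+1
7+4+1+1
7+3+2+1
7+2+2+2
6+5+1+1
6+4+2+1
6+3+3+1
6+3+2+2
5+5+2+1
5+4+3+1
5+4+2+2
5+3+3+2
4+4+4+1
4+4+3+2
4+3+3+3
Counting gives 18.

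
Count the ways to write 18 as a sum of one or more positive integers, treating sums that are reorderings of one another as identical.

385

There are 385 such partitions.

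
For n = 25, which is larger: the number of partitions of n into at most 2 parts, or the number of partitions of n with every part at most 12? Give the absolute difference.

1673

Partitions of 25 into at most 2 parts: 13.
Partitions of 25 with every part at most 12: 1686.
|13 − 1686| = 1673.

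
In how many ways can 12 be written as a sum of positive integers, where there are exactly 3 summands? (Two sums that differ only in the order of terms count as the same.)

The partitions of 12 that satisfy the conditions:
10+1+1
9+2+1
8+3+1
8+2+2
7+4+1
7+3+2
6+5+1
6+4+2
6+3+3
5+5+2
5+4+3
4+4+4

12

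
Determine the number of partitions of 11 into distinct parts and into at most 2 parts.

6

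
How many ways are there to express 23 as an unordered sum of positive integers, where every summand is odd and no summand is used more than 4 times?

A partial list (first 12 by largest part):
23
1+1+21
1+3+19
1+1+1+1+19
1+5+17
3+3+17
1+1+1+3+17
1+7+15
3+5+15
1+1+1+5+15
1+1+3+3+15
1+9+13
…and 42 more, for 54 total.

54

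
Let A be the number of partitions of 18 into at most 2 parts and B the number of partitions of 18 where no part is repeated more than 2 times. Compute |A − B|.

125

Partitions of 18 into at most 2 parts: 10.
Partitions of 18 where no part is repeated more than 2 times: 135.
|10 − 135| = 125.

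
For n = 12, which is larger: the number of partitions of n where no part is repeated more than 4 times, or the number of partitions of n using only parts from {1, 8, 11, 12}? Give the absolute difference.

Partitions of 12 where no part is repeated more than 4 times: 60.
Partitions of 12 using only parts from {1, 8, 11, 12}: 4.
|60 − 4| = 56.

56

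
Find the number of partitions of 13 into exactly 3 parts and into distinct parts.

8

They are:
1, 2, 10
1, 3, 9
1, 4, 8
2, 3, 8
1, 5, 7
2, 4, 7
2, 5, 6
3, 4, 6
Counting gives 8.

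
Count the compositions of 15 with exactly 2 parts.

By stars and bars with positive parts, the count is C(14,1) = 14.

14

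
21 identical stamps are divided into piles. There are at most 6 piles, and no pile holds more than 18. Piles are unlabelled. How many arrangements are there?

Systematic enumeration (by largest part, then next-largest, …) yields 327.

327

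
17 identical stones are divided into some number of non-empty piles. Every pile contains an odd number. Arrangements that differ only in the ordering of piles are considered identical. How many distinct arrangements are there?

38

A partial list (first 12 by largest part):
17
1+1+15
1+3+13
1+1+1+1+13
1+5+11
3+3+11
1+1+1+3+11
1+1+1+1+1+1+11
1+7+9
3+5+9
1+1+1+5+9
1+1+3+3+9
…and 26 more, for 38 total.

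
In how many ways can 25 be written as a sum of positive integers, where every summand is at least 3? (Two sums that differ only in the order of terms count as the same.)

130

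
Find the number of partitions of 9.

There are too many to list fully; the first 12 (by largest part) are:
9
8+1
7+2
7+1+1
6+3
6+2+1
6+1+1+1
5+4
5+3+1
5+2+2
5+2+1+1
5+1+1+1+1
…and 18 more, for 30 total.

30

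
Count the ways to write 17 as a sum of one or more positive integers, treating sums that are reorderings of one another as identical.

297

There are 297 such partitions.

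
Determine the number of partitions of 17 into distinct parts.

A partial list (first 12 by largest part):
17
16,1
15,2
14,3
14,2,1
13,4
13,3,1
12,5
12,4,1
12,3,2
11,6
11,5,1
…and 26 more, for 38 total.

38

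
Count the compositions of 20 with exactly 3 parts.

By stars and bars with positive parts, the count is C(19,2) = 171.

171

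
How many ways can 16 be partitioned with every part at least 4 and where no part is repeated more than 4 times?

11

Enumerating:
16
12+4
11+5
10+6
9+7
8+8
8+4+4
7+5+4
6+6+4
6+5+5
4+4+4+4
Counting gives 11.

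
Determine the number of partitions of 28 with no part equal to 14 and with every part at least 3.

Counting exhaustively, 217 partitions satisfy the conditions.

217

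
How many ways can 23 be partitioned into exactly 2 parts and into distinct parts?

The partitions of 23 that satisfy the conditions:
22+1
21+2
20+3
19+4
18+5
17+6
16+7
15+8
14+9
13+10
12+11

11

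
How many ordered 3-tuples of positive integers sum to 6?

10

Equivalently, choose which 2 of the 5 gaps become plus signs: C(5,2) = 10.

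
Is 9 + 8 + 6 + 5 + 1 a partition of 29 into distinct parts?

Yes

The parts sum to 29, and the condition 'all summands are distinct' holds.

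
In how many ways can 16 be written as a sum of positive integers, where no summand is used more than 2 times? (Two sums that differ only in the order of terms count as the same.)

89

There are 89 such partitions.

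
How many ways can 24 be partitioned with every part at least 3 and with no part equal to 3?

There are too many to list fully; the first 12 (by largest part) are:
24
20,4
19,5
18,6
17,7
16,8
16,4,4
15,9
15,5,4
14,10
14,6,4
14,5,5
…and 38 more, for 50 total.

50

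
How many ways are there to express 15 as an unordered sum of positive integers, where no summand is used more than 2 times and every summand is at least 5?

Enumerating:
15
10 + 5
9 + 6
8 + 7
That's 4 in total.

4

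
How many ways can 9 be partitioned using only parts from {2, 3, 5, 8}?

Listing the qualifying partitions of 9:
5+2+2
3+3+3
3+2+2+2
That's 3 in total.

3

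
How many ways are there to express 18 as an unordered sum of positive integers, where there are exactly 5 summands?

57

A partial list (first 12 by largest part):
14, 1, 1, 1, 1
13, 2, 1, 1, 1
12, 3, 1, 1, 1
12, 2, 2, 1, 1
11, 4, 1, 1, 1
11, 3, 2, 1, 1
11, 2, 2, 2, 1
10, 5, 1, 1, 1
10, 4, 2, 1, 1
10, 3, 3, 1, 1
10, 3, 2, 2, 1
10, 2, 2, 2, 2
…and 45 more, for 57 total.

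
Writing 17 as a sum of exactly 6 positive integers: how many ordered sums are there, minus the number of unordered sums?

Ordered (compositions into 6 parts): C(16,5) = 4368.
Unordered (partitions into 6 parts): 44.
Difference: 4368 − 44 = 4324.

4324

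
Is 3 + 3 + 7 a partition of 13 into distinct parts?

No

The parts sum to 13, and the condition 'all summands are distinct' is violated.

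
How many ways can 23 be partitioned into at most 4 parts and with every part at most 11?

67

There are too many to list fully; the first 12 (by largest part) are:
11, 11, 1
11, 10, 2
11, 10, 1, 1
11, 9, 3
11, 9, 2, 1
11, 8, 4
11, 8, 3, 1
11, 8, 2, 2
11, 7, 5
11, 7, 4, 1
11, 7, 3, 2
11, 6, 6
…and 55 more, for 67 total.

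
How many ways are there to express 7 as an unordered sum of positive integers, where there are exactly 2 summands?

Enumerating:
6, 1
5, 2
4, 3
Counting gives 3.

3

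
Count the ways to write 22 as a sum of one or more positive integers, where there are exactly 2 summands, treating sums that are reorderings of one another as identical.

Listing the qualifying partitions of 22:
21 + 1
20 + 2
19 + 3
18 + 4
17 + 5
16 + 6
15 + 7
14 + 8
13 + 9
12 + 10
11 + 11

11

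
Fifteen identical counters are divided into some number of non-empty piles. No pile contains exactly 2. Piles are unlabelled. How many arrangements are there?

75

There are 75 such partitions.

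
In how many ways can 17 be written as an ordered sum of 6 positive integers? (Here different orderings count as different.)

A composition of 17 into 6 positive parts is chosen by placing 5 dividers among the 16 gaps between 17 units: C(16,5) = 4368.

4368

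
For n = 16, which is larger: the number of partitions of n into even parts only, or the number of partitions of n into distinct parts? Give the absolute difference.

Partitions of 16 into even parts only: 22.
Partitions of 16 into distinct parts: 32.
|22 − 32| = 10.

10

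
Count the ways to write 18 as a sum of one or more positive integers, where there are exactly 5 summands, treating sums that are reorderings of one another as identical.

A partial list (first 12 by largest part):
1, 1, 1, 1, 14
1, 1, 1, 2, 13
1, 1, 1, 3, 12
1, 1, 2, 2, 12
1, 1, 1, 4, 11
1, 1, 2, 3, 11
1, 2, 2, 2, 11
1, 1, 1, 5, 10
1, 1, 2, 4, 10
1, 1, 3, 3, 10
1, 2, 2, 3, 10
2, 2, 2, 2, 10
…and 45 more, for 57 total.

57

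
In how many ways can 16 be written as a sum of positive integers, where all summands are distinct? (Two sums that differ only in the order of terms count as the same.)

32

There are too many to list fully; the first 12 (by largest part) are:
16
1 + 15
2 + 14
3 + 13
1 + 2 + 13
4 + 12
1 + 3 + 12
5 + 11
1 + 4 + 11
2 + 3 + 11
6 + 10
1 + 5 + 10
…and 20 more, for 32 total.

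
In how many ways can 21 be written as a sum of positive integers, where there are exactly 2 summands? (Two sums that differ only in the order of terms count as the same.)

Listing the qualifying partitions of 21:
20+1
19+2
18+3
17+4
16+5
15+6
14+7
13+8
12+9
11+10

10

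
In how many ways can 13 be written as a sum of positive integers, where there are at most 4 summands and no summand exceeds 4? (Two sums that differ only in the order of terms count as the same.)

The partitions of 13 that satisfy the conditions:
4+4+4+1
4+4+3+2
4+3+3+3
That's 3 in total.

3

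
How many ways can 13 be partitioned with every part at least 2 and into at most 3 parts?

14

Listing the qualifying partitions of 13:
13
11, 2
10, 3
9, 4
9, 2, 2
8, 5
8, 3, 2
7, 6
7, 4, 2
7, 3, 3
6, 5, 2
6, 4, 3
5, 5, 3
5, 4, 4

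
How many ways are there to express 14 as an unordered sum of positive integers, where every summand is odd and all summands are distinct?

3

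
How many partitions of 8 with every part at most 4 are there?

15

They are:
4,4
1,3,4
2,2,4
1,1,2,4
1,1,1,1,4
2,3,3
1,1,3,3
1,2,2,3
1,1,1,2,3
1,1,1,1,1,3
2,2,2,2
1,1,2,2,2
1,1,1,1,2,2
1,1,1,1,1,1,2
1,1,1,1,1,1,1,1
Counting gives 15.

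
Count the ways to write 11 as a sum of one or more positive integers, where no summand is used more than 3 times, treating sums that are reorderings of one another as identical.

There are too many to list fully; the first 12 (by largest part) are:
11
10, 1
9, 2
9, 1, 1
8, 3
8, 2, 1
8, 1, 1, 1
7, 4
7, 3, 1
7, 2, 2
7, 2, 1, 1
6, 5
…and 26 more, for 38 total.

38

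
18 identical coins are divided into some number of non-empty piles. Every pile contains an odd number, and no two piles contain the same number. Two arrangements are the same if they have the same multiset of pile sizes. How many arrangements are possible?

5

Enumerating:
1+17
3+15
5+13
7+11
1+3+5+9
Counting gives 5.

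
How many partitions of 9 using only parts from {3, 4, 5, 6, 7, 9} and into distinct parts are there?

They are:
9
6,3
5,4
Counting gives 3.

3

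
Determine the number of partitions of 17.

Direct enumeration gives 297 partitions.

297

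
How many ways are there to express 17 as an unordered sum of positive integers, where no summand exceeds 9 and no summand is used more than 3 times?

128

Direct enumeration gives 128 partitions.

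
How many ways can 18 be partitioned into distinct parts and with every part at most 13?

There are too many to list fully; the first 12 (by largest part) are:
13 + 5
13 + 4 + 1
13 + 3 + 2
12 + 6
12 + 5 + 1
12 + 4 + 2
12 + 3 + 2 + 1
11 + 7
11 + 6 + 1
11 + 5 + 2
11 + 4 + 3
11 + 4 + 2 + 1
…and 27 more, for 39 total.

39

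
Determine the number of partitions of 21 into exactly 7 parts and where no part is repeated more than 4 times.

89

Direct enumeration gives 89 partitions.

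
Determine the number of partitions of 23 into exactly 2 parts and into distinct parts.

They are:
22 + 1
21 + 2
20 + 3
19 + 4
18 + 5
17 + 6
16 + 7
15 + 8
14 + 9
13 + 10
12 + 11
That's 11 in total.

11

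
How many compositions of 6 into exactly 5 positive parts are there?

5

By stars and bars with positive parts, the count is C(5,4) = 5.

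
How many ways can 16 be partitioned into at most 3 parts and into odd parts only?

4

Listing the qualifying partitions of 16:
1 + 15
3 + 13
5 + 11
7 + 9
Counting gives 4.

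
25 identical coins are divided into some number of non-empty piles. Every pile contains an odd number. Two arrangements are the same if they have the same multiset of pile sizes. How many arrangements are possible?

142

Systematic enumeration (by largest part, then next-largest, …) yields 142.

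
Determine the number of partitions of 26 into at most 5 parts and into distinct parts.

158

Direct enumeration gives 158 partitions.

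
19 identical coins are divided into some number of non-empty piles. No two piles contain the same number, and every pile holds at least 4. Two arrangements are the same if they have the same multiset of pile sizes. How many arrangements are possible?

The partitions of 19 that satisfy the conditions:
19
15 + 4
14 + 5
13 + 6
12 + 7
11 + 8
10 + 9
10 + 5 + 4
9 + 6 + 4
8 + 7 + 4
8 + 6 + 5
Counting gives 11.

11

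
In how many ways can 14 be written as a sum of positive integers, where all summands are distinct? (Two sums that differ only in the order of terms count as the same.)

22

The partitions of 14 that satisfy the conditions:
14
13 + 1
12 + 2
11 + 3
11 + 2 + 1
10 + 4
10 + 3 + 1
9 + 5
9 + 4 + 1
9 + 3 + 2
8 + 6
8 + 5 + 1
8 + 4 + 2
8 + 3 + 2 + 1
7 + 6 + 1
7 + 5 + 2
7 + 4 + 3
7 + 4 + 2 + 1
6 + 5 + 3
6 + 5 + 2 + 1
6 + 4 + 3 + 1
5 + 4 + 3 + 2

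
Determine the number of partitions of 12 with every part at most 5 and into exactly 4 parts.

8

They are:
1 + 1 + 5 + 5
1 + 2 + 4 + 5
1 + 3 + 3 + 5
2 + 2 + 3 + 5
1 + 3 + 4 + 4
2 + 2 + 4 + 4
2 + 3 + 3 + 4
3 + 3 + 3 + 3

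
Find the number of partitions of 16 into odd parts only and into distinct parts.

They are:
15, 1
13, 3
11, 5
9, 7
7, 5, 3, 1
Counting gives 5.

5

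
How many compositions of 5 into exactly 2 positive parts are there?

By stars and bars with positive parts, the count is C(4,1) = 4.

4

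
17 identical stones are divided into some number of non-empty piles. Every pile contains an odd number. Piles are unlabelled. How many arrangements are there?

38

There are too many to list fully; the first 12 (by largest part) are:
17
1+1+15
1+3+13
1+1+1+1+13
1+5+11
3+3+11
1+1+1+3+11
1+1+1+1+1+1+11
1+7+9
3+5+9
1+1+1+5+9
1+1+3+3+9
…and 26 more, for 38 total.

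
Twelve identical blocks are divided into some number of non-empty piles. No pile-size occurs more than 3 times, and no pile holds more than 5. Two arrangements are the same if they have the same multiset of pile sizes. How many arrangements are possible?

The partitions of 12 that satisfy the conditions:
5+5+2
5+5+1+1
5+4+3
5+4+2+1
5+4+1+1+1
5+3+3+1
5+3+2+2
5+3+2+1+1
5+2+2+2+1
5+2+2+1+1+1
4+4+4
4+4+3+1
4+4+2+2
4+4+2+1+1
4+3+3+2
4+3+3+1+1
4+3+2+2+1
4+3+2+1+1+1
4+2+2+2+1+1
3+3+3+2+1
3+3+3+1+1+1
3+3+2+2+2
3+3+2+2+1+1
3+2+2+2+1+1+1
That's 24 in total.

24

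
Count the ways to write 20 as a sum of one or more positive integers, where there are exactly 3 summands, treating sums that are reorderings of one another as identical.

33

There are too many to list fully; the first 12 (by largest part) are:
18 + 1 + 1
17 + 2 + 1
16 + 3 + 1
16 + 2 + 2
15 + 4 + 1
15 + 3 + 2
14 + 5 + 1
14 + 4 + 2
14 + 3 + 3
13 + 6 + 1
13 + 5 + 2
13 + 4 + 3
…and 21 more, for 33 total.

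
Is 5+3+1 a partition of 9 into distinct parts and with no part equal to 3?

The parts sum to 9, and the condition 'no summand equals 3' is violated.

No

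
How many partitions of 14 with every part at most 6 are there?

90

There are 90 such partitions.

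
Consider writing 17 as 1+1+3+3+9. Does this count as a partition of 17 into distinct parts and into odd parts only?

No

The parts sum to 17, and the condition 'all summands are distinct' is violated.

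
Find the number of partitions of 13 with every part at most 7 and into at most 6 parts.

A partial list (first 12 by largest part):
7 + 6
7 + 5 + 1
7 + 4 + 2
7 + 4 + 1 + 1
7 + 3 + 3
7 + 3 + 2 + 1
7 + 3 + 1 + 1 + 1
7 + 2 + 2 + 2
7 + 2 + 2 + 1 + 1
7 + 2 + 1 + 1 + 1 + 1
6 + 6 + 1
6 + 5 + 2
…and 40 more, for 52 total.

52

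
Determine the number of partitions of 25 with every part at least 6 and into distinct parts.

12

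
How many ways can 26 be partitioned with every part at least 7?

13

Enumerating:
26
19, 7
18, 8
17, 9
16, 10
15, 11
14, 12
13, 13
12, 7, 7
11, 8, 7
10, 9, 7
10, 8, 8
9, 9, 8
Counting gives 13.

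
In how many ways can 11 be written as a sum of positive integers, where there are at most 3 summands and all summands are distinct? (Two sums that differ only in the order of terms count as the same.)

Enumerating:
11
10+1
9+2
8+3
8+2+1
7+4
7+3+1
6+5
6+4+1
6+3+2
5+4+2

11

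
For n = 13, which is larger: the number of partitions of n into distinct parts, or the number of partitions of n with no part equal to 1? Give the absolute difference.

6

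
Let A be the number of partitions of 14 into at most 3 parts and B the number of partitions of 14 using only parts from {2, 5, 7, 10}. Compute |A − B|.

19

Partitions of 14 into at most 3 parts: 24.
Partitions of 14 using only parts from {2, 5, 7, 10}: 5.
|24 − 5| = 19.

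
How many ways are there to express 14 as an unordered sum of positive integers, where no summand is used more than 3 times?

82

A full systematic count gives 82.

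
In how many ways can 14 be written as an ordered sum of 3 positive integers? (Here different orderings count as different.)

78

Place 2 bars in the 13 internal gaps of a row of 14 dots: C(13,2) = 78.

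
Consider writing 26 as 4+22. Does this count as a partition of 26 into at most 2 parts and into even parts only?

Yes

The parts sum to 26, and the condition 'there are at most 2 summands' holds; the condition 'every summand is even' holds.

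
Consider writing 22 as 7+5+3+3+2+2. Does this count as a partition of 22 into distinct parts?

No

The parts sum to 22, and the condition 'all summands are distinct' is violated.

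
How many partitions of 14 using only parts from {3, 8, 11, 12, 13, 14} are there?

The partitions of 14 that satisfy the conditions:
14
11 + 3
8 + 3 + 3
That's 3 in total.

3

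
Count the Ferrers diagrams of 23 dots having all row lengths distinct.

104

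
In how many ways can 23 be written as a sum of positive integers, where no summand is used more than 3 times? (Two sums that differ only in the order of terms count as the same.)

592

There are 592 such partitions.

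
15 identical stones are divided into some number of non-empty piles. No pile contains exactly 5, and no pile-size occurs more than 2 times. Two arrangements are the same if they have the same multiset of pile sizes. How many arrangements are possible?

49

A partial list (first 12 by largest part):
15
1+14
2+13
1+1+13
3+12
1+2+12
4+11
1+3+11
2+2+11
1+1+2+11
1+4+10
2+3+10
…and 37 more, for 49 total.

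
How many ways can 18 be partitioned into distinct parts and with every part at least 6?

4

Enumerating:
18
12+6
11+7
10+8
That's 4 in total.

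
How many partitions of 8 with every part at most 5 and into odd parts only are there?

5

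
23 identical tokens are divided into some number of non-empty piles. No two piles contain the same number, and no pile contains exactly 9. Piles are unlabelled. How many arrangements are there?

85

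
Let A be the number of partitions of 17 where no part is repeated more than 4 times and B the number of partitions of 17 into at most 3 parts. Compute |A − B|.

Partitions of 17 where no part is repeated more than 4 times: 205.
Partitions of 17 into at most 3 parts: 33.
|205 − 33| = 172.

172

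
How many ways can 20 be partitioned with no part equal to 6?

Counting exhaustively, 492 partitions satisfy the conditions.

492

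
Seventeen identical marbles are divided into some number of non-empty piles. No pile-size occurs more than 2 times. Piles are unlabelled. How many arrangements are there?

108

Systematic enumeration (by largest part, then next-largest, …) yields 108.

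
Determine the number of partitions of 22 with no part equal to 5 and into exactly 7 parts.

There are 87 such partitions.

87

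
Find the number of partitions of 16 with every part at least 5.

6

Listing the qualifying partitions of 16:
16
5, 11
6, 10
7, 9
8, 8
5, 5, 6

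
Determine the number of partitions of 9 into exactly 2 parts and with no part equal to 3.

3

They are:
8 + 1
7 + 2
5 + 4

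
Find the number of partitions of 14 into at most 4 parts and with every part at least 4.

7

The partitions of 14 that satisfy the conditions:
14
10+4
9+5
8+6
7+7
6+4+4
5+5+4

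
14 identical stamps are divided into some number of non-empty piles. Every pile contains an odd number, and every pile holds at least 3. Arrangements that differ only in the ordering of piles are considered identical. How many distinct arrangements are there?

4

Enumerating:
11,3
9,5
7,7
5,3,3,3
Counting gives 4.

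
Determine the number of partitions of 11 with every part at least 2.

Listing the qualifying partitions of 11:
11
9+2
8+3
7+4
7+2+2
6+5
6+3+2
5+4+2
5+3+3
5+2+2+2
4+4+3
4+3+2+2
3+3+3+2
3+2+2+2+2
Counting gives 14.

14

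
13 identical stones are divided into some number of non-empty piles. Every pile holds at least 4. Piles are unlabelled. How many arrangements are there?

The partitions of 13 that satisfy the conditions:
13
4 + 9
5 + 8
6 + 7
4 + 4 + 5

5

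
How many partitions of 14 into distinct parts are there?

They are:
14
13 + 1
12 + 2
11 + 3
11 + 2 + 1
10 + 4
10 + 3 + 1
9 + 5
9 + 4 + 1
9 + 3 + 2
8 + 6
8 + 5 + 1
8 + 4 + 2
8 + 3 + 2 + 1
7 + 6 + 1
7 + 5 + 2
7 + 4 + 3
7 + 4 + 2 + 1
6 + 5 + 3
6 + 5 + 2 + 1
6 + 4 + 3 + 1
5 + 4 + 3 + 2
Counting gives 22.

22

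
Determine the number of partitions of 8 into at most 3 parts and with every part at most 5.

Enumerating:
5, 3
5, 2, 1
4, 4
4, 3, 1
4, 2, 2
3, 3, 2

6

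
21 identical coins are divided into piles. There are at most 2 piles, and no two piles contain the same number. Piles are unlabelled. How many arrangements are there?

11

They are:
21
1,20
2,19
3,18
4,17
5,16
6,15
7,14
8,13
9,12
10,11
That's 11 in total.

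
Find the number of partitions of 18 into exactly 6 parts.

58

There are too many to list fully; the first 12 (by largest part) are:
13,1,1,1,1,1
12,2,1,1,1,1
11,3,1,1,1,1
11,2,2,1,1,1
10,4,1,1,1,1
10,3,2,1,1,1
10,2,2,2,1,1
9,5,1,1,1,1
9,4,2,1,1,1
9,3,3,1,1,1
9,3,2,2,1,1
9,2,2,2,2,1
…and 46 more, for 58 total.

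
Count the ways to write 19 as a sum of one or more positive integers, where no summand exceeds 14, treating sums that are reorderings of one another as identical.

478

Systematic enumeration (by largest part, then next-largest, …) yields 478.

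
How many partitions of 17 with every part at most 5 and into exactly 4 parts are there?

3

The partitions of 17 that satisfy the conditions:
5,5,5,2
5,5,4,3
5,4,4,4
That's 3 in total.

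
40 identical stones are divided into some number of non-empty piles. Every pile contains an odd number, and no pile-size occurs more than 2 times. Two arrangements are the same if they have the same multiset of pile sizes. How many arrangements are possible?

169

Direct enumeration gives 169 partitions.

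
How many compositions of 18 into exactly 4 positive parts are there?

680

Equivalently, choose which 3 of the 17 gaps become plus signs: C(17,3) = 680.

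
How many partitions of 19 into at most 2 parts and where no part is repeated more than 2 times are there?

10

Enumerating:
19
18 + 1
17 + 2
16 + 3
15 + 4
14 + 5
13 + 6
12 + 7
11 + 8
10 + 9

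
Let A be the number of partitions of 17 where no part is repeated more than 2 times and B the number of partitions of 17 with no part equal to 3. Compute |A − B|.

Partitions of 17 where no part is repeated more than 2 times: 108.
Partitions of 17 with no part equal to 3: 162.
|108 − 162| = 54.

54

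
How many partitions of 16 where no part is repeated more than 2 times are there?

A full systematic count gives 89.

89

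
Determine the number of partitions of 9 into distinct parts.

Enumerating:
9
8+1
7+2
6+3
6+2+1
5+4
5+3+1
4+3+2

8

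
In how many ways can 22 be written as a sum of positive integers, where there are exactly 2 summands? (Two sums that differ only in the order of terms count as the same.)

Enumerating:
21 + 1
20 + 2
19 + 3
18 + 4
17 + 5
16 + 6
15 + 7
14 + 8
13 + 9
12 + 10
11 + 11

11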